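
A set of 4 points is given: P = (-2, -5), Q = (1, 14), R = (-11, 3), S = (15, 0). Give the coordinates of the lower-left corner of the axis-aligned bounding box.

(-11, -5)

x-range [-11, 15], y-range [-5, 14].
The lower-left corner is (-11, -5).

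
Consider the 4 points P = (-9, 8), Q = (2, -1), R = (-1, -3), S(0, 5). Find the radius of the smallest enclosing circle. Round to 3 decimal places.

7.106

The farthest pair is P–Q with squared distance 202. The circle on this segment as diameter has centre (-3.5, 3.5) and r² = 202/4 = 50.5.
Check R: distance² to centre = 48.5 ≤ 50.5, so it lies inside.
All remaining points lie in this disk, and no smaller disk contains both endpoints, so this is the minimum enclosing circle.
r = √(50.5) ≈ 7.106.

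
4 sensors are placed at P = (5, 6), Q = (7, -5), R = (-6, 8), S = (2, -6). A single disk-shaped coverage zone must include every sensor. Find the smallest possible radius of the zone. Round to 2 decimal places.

9.19

A smallest enclosing disk is always determined by at most three of the input points on its boundary.
The farthest pair is Q–R with squared distance 338. The circle on this segment as diameter has centre (0.5, 1.5) and r² = 338/4 = 84.5.
Check P: distance² to centre = 40.5 ≤ 84.5, so it lies inside.
All remaining points lie in this disk, and no smaller disk contains both endpoints, so this is the minimum enclosing circle.
r = √(84.5) ≈ 9.19.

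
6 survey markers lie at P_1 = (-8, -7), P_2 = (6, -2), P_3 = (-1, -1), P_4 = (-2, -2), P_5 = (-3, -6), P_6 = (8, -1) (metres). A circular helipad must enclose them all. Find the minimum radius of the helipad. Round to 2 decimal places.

A smallest enclosing disk is always determined by at most three of the input points on its boundary.
The farthest pair is P_1–P_6 with squared distance 292. The circle on this segment as diameter has centre (0, -4) and r² = 292/4 = 73.
Check P_2: distance² to centre = 40 ≤ 73, so it lies inside.
All remaining points lie in this disk, and no smaller disk contains both endpoints, so this is the minimum enclosing circle.
r = √73 ≈ 8.54.

8.54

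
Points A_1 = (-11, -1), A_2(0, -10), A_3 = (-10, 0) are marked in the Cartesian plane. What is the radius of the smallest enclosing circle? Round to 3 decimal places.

7.106

Side lengths²: A_1A_2² = 202, A_1A_3² = 2, A_2A_3² = 200.
Since A_1A_2² = 202 ≥ 200 + 2 = 202, the angle opposite A_1A_2 is not acute, so the smallest enclosing circle has A_1A_2 as diameter.
Centre = midpoint of A_1A_2 = (-5.5, -5.5), r² = 202/4 = 50.5.
r = √(50.5) ≈ 7.106.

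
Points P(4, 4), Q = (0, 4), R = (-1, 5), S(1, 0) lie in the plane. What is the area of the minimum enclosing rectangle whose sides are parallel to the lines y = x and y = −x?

24.5

In coordinates u = x + y, v = x − y the rectangle is axis-aligned; the map (x,y)→(u,v) scales areas by 2.
u-values: 8, 4, 4, 1; range = 8 − 1 = 7.
v-values: 0, -4, -6, 1; range = 1 − (-6) = 7.
Area = (7 × 7) / 2 = 24.5.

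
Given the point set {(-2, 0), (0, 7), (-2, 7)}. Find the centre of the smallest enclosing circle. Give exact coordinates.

(-1, 3.5)

Call the three points A, B, C in the order given.
Side lengths²: AB² = 53, AC² = 49, BC² = 4.
Since AB² = 53 ≥ 49 + 4 = 53, the angle opposite AB is not acute, so the smallest enclosing circle has AB as diameter.
Centre = midpoint of AB = (-1, 3.5), r² = 53/4 = 13.25.
Centre = (-1, 3.5).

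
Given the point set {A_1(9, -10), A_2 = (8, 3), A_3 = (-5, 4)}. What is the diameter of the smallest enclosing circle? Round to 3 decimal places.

19.799

Side lengths²: A_1A_2² = 170, A_1A_3² = 392, A_2A_3² = 170.
Since A_1A_3² = 392 ≥ 170 + 170 = 340, the angle opposite A_1A_3 is not acute, so the smallest enclosing circle has A_1A_3 as diameter.
Centre = midpoint of A_1A_3 = (2, -3), r² = 392/4 = 98.
Diameter = 2r = 2√98 ≈ 19.799.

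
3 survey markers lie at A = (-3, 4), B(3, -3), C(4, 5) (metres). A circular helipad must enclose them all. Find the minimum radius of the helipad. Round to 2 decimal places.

Side lengths²: AB² = 85, AC² = 50, BC² = 65.
Since AB² = 85 < 65 + 50 = 115, the triangle is acute, so the smallest enclosing circle is the circumcircle.
Circumcentre = (21/22, 29/22), r² = 5525/242.
r = √(5525/242) ≈ 4.78.

4.78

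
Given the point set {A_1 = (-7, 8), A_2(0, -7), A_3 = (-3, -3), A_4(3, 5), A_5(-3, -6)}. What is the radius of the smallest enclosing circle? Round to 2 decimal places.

The farthest pair is A_1–A_2 with squared distance 274. The circle on this segment as diameter has centre (-3.5, 0.5) and r² = 274/4 = 68.5.
Check A_3: distance² to centre = 12.5 ≤ 68.5, so it lies inside.
All remaining points lie in this disk, and no smaller disk contains both endpoints, so this is the minimum enclosing circle.
r = √(68.5) ≈ 8.28.

8.28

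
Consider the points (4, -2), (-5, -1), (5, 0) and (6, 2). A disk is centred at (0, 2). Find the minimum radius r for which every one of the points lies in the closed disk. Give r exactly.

The required radius is the distance from (0, 2) to the farthest point.
Squared distances: 32, 34, 29, 36.
Maximum is 36, attained at (6, 2).
r = √36 = 6.

6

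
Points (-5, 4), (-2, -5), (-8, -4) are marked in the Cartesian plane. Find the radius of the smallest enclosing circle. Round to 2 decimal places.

4.83

Call the three points A, B, C in the order given.
Side lengths²: AB² = 90, AC² = 73, BC² = 37.
Since AB² = 90 < 73 + 37 = 110, the triangle is acute, so the smallest enclosing circle is the circumcircle.
Circumcentre = (-149/34, -27/34), r² = 13505/578.
r = √(13505/578) ≈ 4.83.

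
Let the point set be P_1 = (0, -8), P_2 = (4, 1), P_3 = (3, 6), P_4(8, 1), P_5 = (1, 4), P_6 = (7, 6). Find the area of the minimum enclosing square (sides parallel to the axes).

The bounding box has width 8 and height 14.
An axis-aligned square enclosing the set must have side ≥ max(width, height).
So the minimum side is max(8, 14) = 14.
Area = 14² = 196.

196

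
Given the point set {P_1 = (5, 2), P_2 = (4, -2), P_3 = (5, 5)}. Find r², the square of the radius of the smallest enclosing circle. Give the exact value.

12.5

Side lengths²: P_1P_2² = 17, P_1P_3² = 9, P_2P_3² = 50.
Since P_2P_3² = 50 ≥ 17 + 9 = 26, the angle opposite P_2P_3 is not acute, so the smallest enclosing circle has P_2P_3 as diameter.
Centre = midpoint of P_2P_3 = (4.5, 1.5), r² = 50/4 = 12.5.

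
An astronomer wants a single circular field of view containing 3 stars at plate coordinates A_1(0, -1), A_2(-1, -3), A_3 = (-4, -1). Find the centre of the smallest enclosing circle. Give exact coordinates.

(-2, -1.25)

Side lengths²: A_1A_2² = 5, A_1A_3² = 16, A_2A_3² = 13.
Since A_1A_3² = 16 < 13 + 5 = 18, the triangle is acute, so the smallest enclosing circle is the circumcircle.
Circumcentre = (-2, -1.25), r² = 4.0625.
Centre = (-2, -1.25).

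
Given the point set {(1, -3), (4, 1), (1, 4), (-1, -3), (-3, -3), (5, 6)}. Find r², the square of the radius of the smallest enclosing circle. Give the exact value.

36.25

The farthest pair is (-3, -3)–(5, 6) with squared distance 145. The circle on this segment as diameter has centre (1, 1.5) and r² = 145/4 = 36.25.
Check (1, -3): distance² to centre = 20.25 ≤ 36.25, so it lies inside.
All remaining points lie in this disk, and no smaller disk contains both endpoints, so this is the minimum enclosing circle.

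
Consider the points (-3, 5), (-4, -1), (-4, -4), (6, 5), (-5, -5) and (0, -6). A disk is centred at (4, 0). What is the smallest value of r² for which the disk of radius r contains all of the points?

106

The required radius is the distance from (4, 0) to the farthest point.
Squared distances: 74, 65, 80, 29, 106, 52.
Maximum is 106, attained at (-5, -5).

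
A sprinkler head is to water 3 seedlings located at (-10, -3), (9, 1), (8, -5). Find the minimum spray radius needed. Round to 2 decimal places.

Call the three points A, B, C in the order given.
Side lengths²: AB² = 377, AC² = 328, BC² = 37.
Since AB² = 377 ≥ 328 + 37 = 365, the angle opposite AB is not acute, so the smallest enclosing circle has AB as diameter.
Centre = midpoint of AB = (-0.5, -1), r² = 377/4 = 94.25.
r = √(94.25) ≈ 9.71.

9.71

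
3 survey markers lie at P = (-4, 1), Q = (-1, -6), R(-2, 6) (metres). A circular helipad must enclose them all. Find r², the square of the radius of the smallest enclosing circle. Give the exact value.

Side lengths²: PQ² = 58, PR² = 29, QR² = 145.
Since QR² = 145 ≥ 58 + 29 = 87, the angle opposite QR is not acute, so the smallest enclosing circle has QR as diameter.
Centre = midpoint of QR = (-1.5, 0), r² = 145/4 = 36.25.

36.25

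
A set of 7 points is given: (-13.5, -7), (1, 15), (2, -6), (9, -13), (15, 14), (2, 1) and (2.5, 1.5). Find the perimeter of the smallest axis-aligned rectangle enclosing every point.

Width = max x − min x = 15 − (-13.5) = 28.5.
Height = max y − min y = 15 − (-13) = 28.
Perimeter = 2(28.5 + 28) = 113.

113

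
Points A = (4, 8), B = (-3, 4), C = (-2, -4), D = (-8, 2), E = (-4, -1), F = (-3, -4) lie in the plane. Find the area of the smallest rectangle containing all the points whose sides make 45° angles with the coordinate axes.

In coordinates u = x + y, v = x − y the rectangle is axis-aligned; the map (x,y)→(u,v) scales areas by 2.
u-values: 12, 1, -6, -6, -5, -7; range = 12 − (-7) = 19.
v-values: -4, -7, 2, -10, -3, 1; range = 2 − (-10) = 12.
Area = (19 × 12) / 2 = 114.

114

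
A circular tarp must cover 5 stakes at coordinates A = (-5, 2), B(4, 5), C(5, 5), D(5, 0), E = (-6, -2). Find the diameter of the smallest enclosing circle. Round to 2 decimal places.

13.04

The farthest pair is C–E with squared distance 170. The circle on this segment as diameter has centre (-0.5, 1.5) and r² = 170/4 = 42.5.
Check A: distance² to centre = 20.5 ≤ 42.5, so it lies inside.
All remaining points lie in this disk, and no smaller disk contains both endpoints, so this is the minimum enclosing circle.
Diameter = 2r = 2√(42.5) ≈ 13.04.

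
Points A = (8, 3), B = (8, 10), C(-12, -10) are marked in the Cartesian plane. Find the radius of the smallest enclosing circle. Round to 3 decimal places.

14.142

Side lengths²: AB² = 49, AC² = 569, BC² = 800.
Since BC² = 800 ≥ 569 + 49 = 618, the angle opposite BC is not acute, so the smallest enclosing circle has BC as diameter.
Centre = midpoint of BC = (-2, 0), r² = 800/4 = 200.
r = √200 ≈ 14.142.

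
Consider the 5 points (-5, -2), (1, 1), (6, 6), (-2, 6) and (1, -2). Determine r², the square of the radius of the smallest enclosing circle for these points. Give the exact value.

The minimum enclosing circle of a finite set is fixed by two of the points (as a diameter) or three (as a circumcircle).
The farthest pair is (-5, -2)–(6, 6) with squared distance 185. The circle on this segment as diameter has centre (0.5, 2) and r² = 185/4 = 46.25.
Check (1, 1): distance² to centre = 1.25 ≤ 46.25, so it lies inside.
All remaining points lie in this disk, and no smaller disk contains both endpoints, so this is the minimum enclosing circle.

46.25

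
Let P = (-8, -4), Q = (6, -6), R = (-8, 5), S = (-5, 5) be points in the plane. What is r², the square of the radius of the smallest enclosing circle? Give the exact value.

A smallest enclosing disk is always determined by at most three of the input points on its boundary.
The farthest pair is Q–R with squared distance 317. The circle on this segment as diameter has centre (-1, -0.5) and r² = 317/4 = 79.25.
Check P: distance² to centre = 61.25 ≤ 79.25, so it lies inside.
All remaining points lie in this disk, and no smaller disk contains both endpoints, so this is the minimum enclosing circle.

79.25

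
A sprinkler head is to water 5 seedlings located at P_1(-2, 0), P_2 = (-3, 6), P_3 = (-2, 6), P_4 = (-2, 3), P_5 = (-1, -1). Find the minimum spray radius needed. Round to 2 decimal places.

A smallest enclosing disk is always determined by at most three of the input points on its boundary.
The farthest pair is P_2–P_5 with squared distance 53. The circle on this segment as diameter has centre (-2, 2.5) and r² = 53/4 = 13.25.
Check P_1: distance² to centre = 6.25 ≤ 13.25, so it lies inside.
All remaining points lie in this disk, and no smaller disk contains both endpoints, so this is the minimum enclosing circle.
r = √(13.25) ≈ 3.64.

3.64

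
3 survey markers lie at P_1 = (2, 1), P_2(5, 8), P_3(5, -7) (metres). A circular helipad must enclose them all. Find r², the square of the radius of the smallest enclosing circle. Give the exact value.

56.25

Side lengths²: P_1P_2² = 58, P_1P_3² = 73, P_2P_3² = 225.
Since P_2P_3² = 225 ≥ 73 + 58 = 131, the angle opposite P_2P_3 is not acute, so the smallest enclosing circle has P_2P_3 as diameter.
Centre = midpoint of P_2P_3 = (5, 0.5), r² = 225/4 = 56.25.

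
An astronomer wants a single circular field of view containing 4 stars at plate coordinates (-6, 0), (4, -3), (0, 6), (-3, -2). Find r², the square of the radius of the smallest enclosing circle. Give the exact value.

10573/338

The minimum enclosing circle is determined by three boundary points: (-6, 0), (4, -3), (0, 6).
Their circumcentre is (-11/26, 11/26) with r² = 10573/338.
The farthest remaining point (-3, -2) is at distance² 4229/338 ≤ 10573/338.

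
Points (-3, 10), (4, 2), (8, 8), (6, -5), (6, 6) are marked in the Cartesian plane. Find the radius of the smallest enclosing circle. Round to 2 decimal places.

A smallest enclosing disk is always determined by at most three of the input points on its boundary.
The farthest pair is (-3, 10)–(6, -5) with squared distance 306. The circle on this segment as diameter has centre (1.5, 2.5) and r² = 306/4 = 76.5.
Check (4, 2): distance² to centre = 6.5 ≤ 76.5, so it lies inside.
All remaining points lie in this disk, and no smaller disk contains both endpoints, so this is the minimum enclosing circle.
r = √(76.5) ≈ 8.75.

8.75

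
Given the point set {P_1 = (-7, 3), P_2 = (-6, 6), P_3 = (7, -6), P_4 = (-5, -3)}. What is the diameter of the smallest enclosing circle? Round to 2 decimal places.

17.69

The minimum enclosing circle of a finite set is fixed by two of the points (as a diameter) or three (as a circumcircle).
The farthest pair is P_2–P_3 with squared distance 313. The circle on this segment as diameter has centre (0.5, 0) and r² = 313/4 = 78.25.
Check P_1: distance² to centre = 65.25 ≤ 78.25, so it lies inside.
All remaining points lie in this disk, and no smaller disk contains both endpoints, so this is the minimum enclosing circle.
Diameter = 2r = 2√(78.25) ≈ 17.69.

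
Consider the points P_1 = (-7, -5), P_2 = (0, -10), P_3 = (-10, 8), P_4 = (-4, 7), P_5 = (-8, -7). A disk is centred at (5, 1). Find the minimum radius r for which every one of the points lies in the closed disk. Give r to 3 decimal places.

The required radius is the distance from (5, 1) to the farthest point.
Squared distances: 180, 146, 274, 117, 233.
Maximum is 274, attained at P_3.
r = √274 ≈ 16.553.

16.553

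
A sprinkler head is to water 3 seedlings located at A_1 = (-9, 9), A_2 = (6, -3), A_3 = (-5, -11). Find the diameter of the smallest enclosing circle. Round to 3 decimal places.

Side lengths²: A_1A_2² = 369, A_1A_3² = 416, A_2A_3² = 185.
Since A_1A_3² = 416 < 369 + 185 = 554, the triangle is acute, so the smallest enclosing circle is the circumcircle.
Circumcentre = (-179/42, -19/42), r² = 98605/882.
Diameter = 2r = 2√(98605/882) ≈ 21.147.

21.147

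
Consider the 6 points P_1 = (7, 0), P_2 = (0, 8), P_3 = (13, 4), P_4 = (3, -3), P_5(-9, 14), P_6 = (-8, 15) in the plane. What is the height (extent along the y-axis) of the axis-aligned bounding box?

max y = 15, min y = -3, so height = 18.

18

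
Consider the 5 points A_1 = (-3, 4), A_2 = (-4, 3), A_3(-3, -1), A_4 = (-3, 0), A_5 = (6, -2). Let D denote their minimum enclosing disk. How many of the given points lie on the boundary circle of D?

The minimum enclosing circle of a finite set is fixed by two of the points (as a diameter) or three (as a circumcircle).
The farthest pair is A_2–A_5 with squared distance 125. The circle on this segment as diameter has centre (1, 0.5) and r² = 125/4 = 31.25.
Check A_1: distance² to centre = 28.25 ≤ 31.25, so it lies inside.
All remaining points lie in this disk, and no smaller disk contains both endpoints, so this is the minimum enclosing circle.
The points at distance exactly r from the centre are A_2, A_5 — 2 points.

2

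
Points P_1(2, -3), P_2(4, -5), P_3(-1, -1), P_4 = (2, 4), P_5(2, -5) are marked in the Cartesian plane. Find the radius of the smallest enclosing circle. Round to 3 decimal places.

4.610

The minimum enclosing circle of a finite set is fixed by two of the points (as a diameter) or three (as a circumcircle).
The farthest pair is P_2–P_4 with squared distance 85. The circle on this segment as diameter has centre (3, -0.5) and r² = 85/4 = 21.25.
Check P_1: distance² to centre = 7.25 ≤ 21.25, so it lies inside.
All remaining points lie in this disk, and no smaller disk contains both endpoints, so this is the minimum enclosing circle.
r = √(21.25) ≈ 4.610.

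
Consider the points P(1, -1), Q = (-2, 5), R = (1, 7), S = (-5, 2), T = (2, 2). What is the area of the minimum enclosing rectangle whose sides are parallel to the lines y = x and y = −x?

49.5

In coordinates u = x + y, v = x − y the rectangle is axis-aligned; the map (x,y)→(u,v) scales areas by 2.
u-values: 0, 3, 8, -3, 4; range = 8 − (-3) = 11.
v-values: 2, -7, -6, -7, 0; range = 2 − (-7) = 9.
Area = (11 × 9) / 2 = 49.5.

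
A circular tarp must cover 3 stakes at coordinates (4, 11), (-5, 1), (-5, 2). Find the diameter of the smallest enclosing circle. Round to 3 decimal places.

13.454

Call the three points A, B, C in the order given.
Side lengths²: AB² = 181, AC² = 162, BC² = 1.
Since AB² = 181 ≥ 162 + 1 = 163, the angle opposite AB is not acute, so the smallest enclosing circle has AB as diameter.
Centre = midpoint of AB = (-0.5, 6), r² = 181/4 = 45.25.
Diameter = 2r = 2√(45.25) ≈ 13.454.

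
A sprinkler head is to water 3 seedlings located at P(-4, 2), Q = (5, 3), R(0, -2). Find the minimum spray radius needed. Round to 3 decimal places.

Side lengths²: PQ² = 82, PR² = 32, QR² = 50.
Since PQ² = 82 ≥ 50 + 32 = 82, the angle opposite PQ is not acute, so the smallest enclosing circle has PQ as diameter.
Centre = midpoint of PQ = (0.5, 2.5), r² = 82/4 = 20.5.
r = √(20.5) ≈ 4.528.

4.528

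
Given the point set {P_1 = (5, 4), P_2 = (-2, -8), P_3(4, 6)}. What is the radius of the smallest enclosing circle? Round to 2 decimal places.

Side lengths²: P_1P_2² = 193, P_1P_3² = 5, P_2P_3² = 232.
Since P_2P_3² = 232 ≥ 193 + 5 = 198, the angle opposite P_2P_3 is not acute, so the smallest enclosing circle has P_2P_3 as diameter.
Centre = midpoint of P_2P_3 = (1, -1), r² = 232/4 = 58.
r = √58 ≈ 7.62.

7.62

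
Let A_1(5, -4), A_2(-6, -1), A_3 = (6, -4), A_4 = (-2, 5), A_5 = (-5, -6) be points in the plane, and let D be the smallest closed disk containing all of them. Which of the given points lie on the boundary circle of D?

A_3, A_4, A_5

The minimum enclosing circle of a finite set is fixed by two of the points (as a diameter) or three (as a circumcircle).
The minimum enclosing circle is determined by three boundary points: A_3, A_4, A_5.
Their circumcentre is (-7/46, -65/46) with r² = 47125/1058.
The farthest remaining point A_2 is at distance² 36361/1058 ≤ 47125/1058.
The points at distance exactly r from the centre are A_3, A_4, A_5 — 3 points.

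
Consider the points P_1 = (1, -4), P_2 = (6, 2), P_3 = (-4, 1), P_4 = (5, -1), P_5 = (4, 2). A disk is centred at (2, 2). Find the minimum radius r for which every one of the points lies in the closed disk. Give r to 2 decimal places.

6.08

The required radius is the distance from (2, 2) to the farthest point.
Squared distances: 37, 16, 37, 18, 4.
Maximum is 37, attained at P_1.
r = √37 ≈ 6.08.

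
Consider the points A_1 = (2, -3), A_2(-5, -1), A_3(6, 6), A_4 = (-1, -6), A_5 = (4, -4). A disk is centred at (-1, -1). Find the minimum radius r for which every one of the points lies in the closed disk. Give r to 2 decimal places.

The required radius is the distance from (-1, -1) to the farthest point.
Squared distances: 13, 16, 98, 25, 34.
Maximum is 98, attained at A_3.
r = √98 ≈ 9.90.

9.90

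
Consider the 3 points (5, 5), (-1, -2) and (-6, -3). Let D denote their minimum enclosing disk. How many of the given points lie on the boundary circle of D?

Call the three points A, B, C in the order given.
Side lengths²: AB² = 85, AC² = 185, BC² = 26.
Since AC² = 185 ≥ 85 + 26 = 111, the angle opposite AC is not acute, so the smallest enclosing circle has AC as diameter.
Centre = midpoint of AC = (-0.5, 1), r² = 185/4 = 46.25.
The points at distance exactly r from the centre are (5, 5), (-6, -3) — 2 points.

2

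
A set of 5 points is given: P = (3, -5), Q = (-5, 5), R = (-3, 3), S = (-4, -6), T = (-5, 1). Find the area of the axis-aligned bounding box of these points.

88

x ranges over [-5, 3], width 8.
y ranges over [-6, 5], height 11.
Area = 8 × 11 = 88.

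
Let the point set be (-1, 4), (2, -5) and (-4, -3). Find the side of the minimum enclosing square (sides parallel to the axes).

The bounding box has width 6 and height 9.
An axis-aligned square enclosing the set must have side ≥ max(width, height).
So the minimum side is max(6, 9) = 9.

9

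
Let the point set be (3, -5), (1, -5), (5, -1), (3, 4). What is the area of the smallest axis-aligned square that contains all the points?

The bounding box has width 4 and height 9.
An axis-aligned square enclosing the set must have side ≥ max(width, height).
So the minimum side is max(4, 9) = 9.
Area = 9² = 81.

81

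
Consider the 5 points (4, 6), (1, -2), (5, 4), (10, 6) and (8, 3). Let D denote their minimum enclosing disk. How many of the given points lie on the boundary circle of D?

The farthest pair is (1, -2)–(10, 6) with squared distance 145. The circle on this segment as diameter has centre (5.5, 2) and r² = 145/4 = 36.25.
Check (4, 6): distance² to centre = 18.25 ≤ 36.25, so it lies inside.
All remaining points lie in this disk, and no smaller disk contains both endpoints, so this is the minimum enclosing circle.
The points at distance exactly r from the centre are (1, -2), (10, 6) — 2 points.

2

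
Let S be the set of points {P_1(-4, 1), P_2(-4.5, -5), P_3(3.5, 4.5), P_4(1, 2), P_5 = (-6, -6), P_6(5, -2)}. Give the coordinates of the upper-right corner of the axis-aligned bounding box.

x-range [-6, 5], y-range [-6, 4.5].
The upper-right corner is (5, 4.5).

(5, 4.5)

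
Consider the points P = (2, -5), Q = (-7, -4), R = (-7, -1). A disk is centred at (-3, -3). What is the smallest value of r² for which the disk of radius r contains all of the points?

The required radius is the distance from (-3, -3) to the farthest point.
Squared distances: 29, 17, 20.
Maximum is 29, attained at P.

29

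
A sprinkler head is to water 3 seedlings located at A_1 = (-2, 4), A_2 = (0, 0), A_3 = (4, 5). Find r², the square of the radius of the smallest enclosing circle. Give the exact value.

Side lengths²: A_1A_2² = 20, A_1A_3² = 37, A_2A_3² = 41.
Since A_2A_3² = 41 < 37 + 20 = 57, the triangle is acute, so the smallest enclosing circle is the circumcircle.
Circumcentre = (16/13, 81/26), r² = 7585/676.

7585/676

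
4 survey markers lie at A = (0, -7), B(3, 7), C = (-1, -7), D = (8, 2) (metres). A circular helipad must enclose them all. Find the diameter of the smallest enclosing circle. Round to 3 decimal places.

14.560

A smallest enclosing disk is always determined by at most three of the input points on its boundary.
The farthest pair is B–C with squared distance 212. The circle on this segment as diameter has centre (1, 0) and r² = 212/4 = 53.
Check A: distance² to centre = 50 ≤ 53, so it lies inside.
All remaining points lie in this disk, and no smaller disk contains both endpoints, so this is the minimum enclosing circle.
Diameter = 2r = 2√53 ≈ 14.560.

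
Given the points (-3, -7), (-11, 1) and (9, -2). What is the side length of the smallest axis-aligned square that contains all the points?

20

The bounding box has width 20 and height 8.
An axis-aligned square enclosing the set must have side ≥ max(width, height).
So the minimum side is max(20, 8) = 20.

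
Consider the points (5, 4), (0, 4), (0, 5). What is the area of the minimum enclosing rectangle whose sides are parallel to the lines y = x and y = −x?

15

In coordinates u = x + y, v = x − y the rectangle is axis-aligned; the map (x,y)→(u,v) scales areas by 2.
u-values: 9, 4, 5; range = 9 − 4 = 5.
v-values: 1, -4, -5; range = 1 − (-5) = 6.
Area = (5 × 6) / 2 = 15.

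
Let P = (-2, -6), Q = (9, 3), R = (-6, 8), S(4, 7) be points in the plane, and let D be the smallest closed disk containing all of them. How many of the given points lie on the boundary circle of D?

3

The minimum enclosing circle of a finite set is fixed by two of the points (as a diameter) or three (as a circumcircle).
The minimum enclosing circle is determined by three boundary points: P, Q, R.
Their circumcentre is (8/19, 43/19) with r² = 26765/361.
The farthest remaining point S is at distance² 12724/361 ≤ 26765/361.
The points at distance exactly r from the centre are P, Q, R — 3 points.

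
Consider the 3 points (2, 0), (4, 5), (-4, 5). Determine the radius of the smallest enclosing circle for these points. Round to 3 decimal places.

Call the three points A, B, C in the order given.
Side lengths²: AB² = 29, AC² = 61, BC² = 64.
Since BC² = 64 < 61 + 29 = 90, the triangle is acute, so the smallest enclosing circle is the circumcircle.
Circumcentre = (0, 3.7), r² = 17.69.
r = √(17.69) ≈ 4.206.

4.206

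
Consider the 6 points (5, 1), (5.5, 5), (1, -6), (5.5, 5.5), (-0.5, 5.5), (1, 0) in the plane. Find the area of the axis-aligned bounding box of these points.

x ranges over [-0.5, 5.5], width 6.
y ranges over [-6, 5.5], height 11.5.
Area = 6 × 11.5 = 69.

69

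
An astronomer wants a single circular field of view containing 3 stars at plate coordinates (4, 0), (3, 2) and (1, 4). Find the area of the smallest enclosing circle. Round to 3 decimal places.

Call the three points A, B, C in the order given.
Side lengths²: AB² = 5, AC² = 25, BC² = 8.
Since AC² = 25 ≥ 8 + 5 = 13, the angle opposite AC is not acute, so the smallest enclosing circle has AC as diameter.
Centre = midpoint of AC = (2.5, 2), r² = 25/4 = 6.25.
Area = π·r² = π·6.25 ≈ 19.635.

19.635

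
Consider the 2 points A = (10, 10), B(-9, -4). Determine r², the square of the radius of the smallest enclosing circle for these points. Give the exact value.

139.25

The smallest circle enclosing two points has them as diameter endpoints.
Centre = midpoint = (0.5, 3); r² = |AB|²/4 = 557/4 = 139.25.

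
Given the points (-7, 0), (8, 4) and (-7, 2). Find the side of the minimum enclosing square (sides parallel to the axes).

15

The bounding box has width 15 and height 4.
An axis-aligned square enclosing the set must have side ≥ max(width, height).
So the minimum side is max(15, 4) = 15.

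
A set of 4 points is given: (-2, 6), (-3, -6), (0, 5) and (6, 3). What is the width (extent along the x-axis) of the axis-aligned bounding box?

9

max x = 6, min x = -3, so width = 9.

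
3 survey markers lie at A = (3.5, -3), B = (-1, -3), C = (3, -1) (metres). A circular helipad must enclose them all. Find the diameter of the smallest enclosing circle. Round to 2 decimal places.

Side lengths²: AB² = 20.25, AC² = 4.25, BC² = 20.
Since AB² = 20.25 < 20 + 4.25 = 24.25, the triangle is acute, so the smallest enclosing circle is the circumcircle.
Circumcentre = (1.25, -2.5), r² = 5.3125.
Diameter = 2r = 2√(5.3125) ≈ 4.61.

4.61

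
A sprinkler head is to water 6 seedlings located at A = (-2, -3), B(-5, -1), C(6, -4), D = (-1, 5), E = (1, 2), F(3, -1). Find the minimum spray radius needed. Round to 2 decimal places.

The minimum enclosing circle of a finite set is fixed by two of the points (as a diameter) or three (as a circumcircle).
The minimum enclosing circle is determined by three boundary points: B, C, D.
Their circumcentre is (1, -2/3) with r² = 325/9.
The farthest remaining point A is at distance² 130/9 ≤ 325/9.
r = √(325/9) ≈ 6.01.

6.01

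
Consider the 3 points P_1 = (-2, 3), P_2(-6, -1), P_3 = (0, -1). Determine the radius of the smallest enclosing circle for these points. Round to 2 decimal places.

Side lengths²: P_1P_2² = 32, P_1P_3² = 20, P_2P_3² = 36.
Since P_2P_3² = 36 < 32 + 20 = 52, the triangle is acute, so the smallest enclosing circle is the circumcircle.
Circumcentre = (-3, 0), r² = 10.
r = √10 ≈ 3.16.

3.16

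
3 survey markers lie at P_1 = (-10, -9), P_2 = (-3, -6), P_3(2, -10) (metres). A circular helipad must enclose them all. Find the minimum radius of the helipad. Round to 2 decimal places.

Side lengths²: P_1P_2² = 58, P_1P_3² = 145, P_2P_3² = 41.
Since P_1P_3² = 145 ≥ 58 + 41 = 99, the angle opposite P_1P_3 is not acute, so the smallest enclosing circle has P_1P_3 as diameter.
Centre = midpoint of P_1P_3 = (-4, -9.5), r² = 145/4 = 36.25.
r = √(36.25) ≈ 6.02.

6.02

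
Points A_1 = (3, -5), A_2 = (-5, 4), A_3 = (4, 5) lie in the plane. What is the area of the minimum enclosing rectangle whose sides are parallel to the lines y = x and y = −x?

93.5

In coordinates u = x + y, v = x − y the rectangle is axis-aligned; the map (x,y)→(u,v) scales areas by 2.
u-values: -2, -1, 9; range = 9 − (-2) = 11.
v-values: 8, -9, -1; range = 8 − (-9) = 17.
Area = (11 × 17) / 2 = 93.5.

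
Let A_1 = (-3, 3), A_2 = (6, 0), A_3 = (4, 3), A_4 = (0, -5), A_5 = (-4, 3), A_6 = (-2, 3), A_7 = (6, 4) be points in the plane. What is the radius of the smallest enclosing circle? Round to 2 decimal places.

5.79

The minimum enclosing circle of a finite set is fixed by two of the points (as a diameter) or three (as a circumcircle).
The minimum enclosing circle is determined by three boundary points: A_4, A_5, A_7.
Their circumcentre is (9/7, 9/14) with r² = 6565/196.
The farthest remaining point A_1 is at distance² 4689/196 ≤ 6565/196.
r = √(6565/196) ≈ 5.79.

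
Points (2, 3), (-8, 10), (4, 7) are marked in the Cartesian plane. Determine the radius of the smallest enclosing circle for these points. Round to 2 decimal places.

6.25

Call the three points A, B, C in the order given.
Side lengths²: AB² = 149, AC² = 20, BC² = 153.
Since BC² = 153 < 149 + 20 = 169, the triangle is acute, so the smallest enclosing circle is the circumcircle.
Circumcentre = (-20/9, 137/18), r² = 12665/324.
r = √(12665/324) ≈ 6.25.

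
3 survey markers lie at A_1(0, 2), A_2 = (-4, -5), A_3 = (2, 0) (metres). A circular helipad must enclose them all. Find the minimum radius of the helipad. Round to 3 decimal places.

4.048

Side lengths²: A_1A_2² = 65, A_1A_3² = 8, A_2A_3² = 61.
Since A_1A_2² = 65 < 61 + 8 = 69, the triangle is acute, so the smallest enclosing circle is the circumcircle.
Circumcentre = (-37/22, -37/22), r² = 3965/242.
r = √(3965/242) ≈ 4.048.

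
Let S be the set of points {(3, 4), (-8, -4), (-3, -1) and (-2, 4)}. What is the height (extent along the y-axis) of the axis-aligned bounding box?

8

max y = 4, min y = -4, so height = 8.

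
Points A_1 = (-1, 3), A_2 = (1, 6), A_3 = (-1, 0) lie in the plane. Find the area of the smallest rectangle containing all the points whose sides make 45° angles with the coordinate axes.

16

In coordinates u = x + y, v = x − y the rectangle is axis-aligned; the map (x,y)→(u,v) scales areas by 2.
u-values: 2, 7, -1; range = 7 − (-1) = 8.
v-values: -4, -5, -1; range = -1 − (-5) = 4.
Area = (8 × 4) / 2 = 16.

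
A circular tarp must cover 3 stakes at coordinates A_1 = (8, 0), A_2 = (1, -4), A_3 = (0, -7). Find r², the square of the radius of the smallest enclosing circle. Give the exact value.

Side lengths²: A_1A_2² = 65, A_1A_3² = 113, A_2A_3² = 10.
Since A_1A_3² = 113 ≥ 65 + 10 = 75, the angle opposite A_1A_3 is not acute, so the smallest enclosing circle has A_1A_3 as diameter.
Centre = midpoint of A_1A_3 = (4, -3.5), r² = 113/4 = 28.25.

28.25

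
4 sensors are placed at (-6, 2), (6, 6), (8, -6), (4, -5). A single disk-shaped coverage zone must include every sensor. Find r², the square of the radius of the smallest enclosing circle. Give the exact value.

The minimum enclosing circle is determined by three boundary points: (-6, 2), (6, 6), (8, -6).
Their circumcentre is (31/19, -17/19) with r² = 24050/361.
The farthest remaining point (4, -5) is at distance² 8109/361 ≤ 24050/361.

24050/361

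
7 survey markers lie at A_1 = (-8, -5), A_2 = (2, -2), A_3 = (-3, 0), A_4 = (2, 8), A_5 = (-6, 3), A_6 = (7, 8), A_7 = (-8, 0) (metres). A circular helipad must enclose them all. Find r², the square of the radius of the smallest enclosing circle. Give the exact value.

98.5

The minimum enclosing circle of a finite set is fixed by two of the points (as a diameter) or three (as a circumcircle).
The farthest pair is A_1–A_6 with squared distance 394. The circle on this segment as diameter has centre (-0.5, 1.5) and r² = 394/4 = 98.5.
Check A_2: distance² to centre = 18.5 ≤ 98.5, so it lies inside.
All remaining points lie in this disk, and no smaller disk contains both endpoints, so this is the minimum enclosing circle.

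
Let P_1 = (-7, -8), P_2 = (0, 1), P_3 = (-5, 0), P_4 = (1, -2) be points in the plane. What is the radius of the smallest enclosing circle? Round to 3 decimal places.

A smallest enclosing disk is always determined by at most three of the input points on its boundary.
The farthest pair is P_1–P_2 with squared distance 130. The circle on this segment as diameter has centre (-3.5, -3.5) and r² = 130/4 = 32.5.
Check P_3: distance² to centre = 14.5 ≤ 32.5, so it lies inside.
All remaining points lie in this disk, and no smaller disk contains both endpoints, so this is the minimum enclosing circle.
r = √(32.5) ≈ 5.701.

5.701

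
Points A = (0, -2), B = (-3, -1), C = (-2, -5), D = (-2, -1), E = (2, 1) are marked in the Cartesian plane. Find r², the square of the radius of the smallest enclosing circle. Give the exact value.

The minimum enclosing circle of a finite set is fixed by two of the points (as a diameter) or three (as a circumcircle).
The farthest pair is C–E with squared distance 52. The circle on this segment as diameter has centre (0, -2) and r² = 52/4 = 13.
Check A: distance² to centre = 0 ≤ 13, so it lies inside.
All remaining points lie in this disk, and no smaller disk contains both endpoints, so this is the minimum enclosing circle.

13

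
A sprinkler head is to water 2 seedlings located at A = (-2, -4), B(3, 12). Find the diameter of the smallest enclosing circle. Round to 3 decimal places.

The smallest circle enclosing two points has them as diameter endpoints.
Centre = midpoint = (0.5, 4); r² = |AB|²/4 = 281/4 = 70.25.
Diameter = 2r = 2√(70.25) ≈ 16.763.

16.763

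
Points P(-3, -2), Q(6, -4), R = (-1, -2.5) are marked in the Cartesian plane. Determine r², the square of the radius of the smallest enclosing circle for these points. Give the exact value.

Side lengths²: PQ² = 85, PR² = 4.25, QR² = 51.25.
Since PQ² = 85 ≥ 51.25 + 4.25 = 55.5, the angle opposite PQ is not acute, so the smallest enclosing circle has PQ as diameter.
Centre = midpoint of PQ = (1.5, -3), r² = 85/4 = 21.25.

21.25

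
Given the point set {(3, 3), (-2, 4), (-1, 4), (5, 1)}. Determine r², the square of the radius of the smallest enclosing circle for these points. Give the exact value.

By Welzl's lemma the MEC is supported by two points (diametrically opposite) or three points (on a circumcircle).
The farthest pair is (-2, 4)–(5, 1) with squared distance 58. The circle on this segment as diameter has centre (1.5, 2.5) and r² = 58/4 = 14.5.
Check (3, 3): distance² to centre = 2.5 ≤ 14.5, so it lies inside.
All remaining points lie in this disk, and no smaller disk contains both endpoints, so this is the minimum enclosing circle.

14.5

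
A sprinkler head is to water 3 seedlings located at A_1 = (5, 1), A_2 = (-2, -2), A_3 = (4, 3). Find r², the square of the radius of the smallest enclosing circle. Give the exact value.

8845/578

Side lengths²: A_1A_2² = 58, A_1A_3² = 5, A_2A_3² = 61.
Since A_2A_3² = 61 < 58 + 5 = 63, the triangle is acute, so the smallest enclosing circle is the circumcircle.
Circumcentre = (39/34, 11/34), r² = 8845/578.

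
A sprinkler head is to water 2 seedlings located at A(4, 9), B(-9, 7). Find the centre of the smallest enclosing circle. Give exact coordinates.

(-2.5, 8)

The smallest circle enclosing two points has them as diameter endpoints.
Centre = midpoint = (-2.5, 8); r² = |AB|²/4 = 173/4 = 43.25.
Centre = (-2.5, 8).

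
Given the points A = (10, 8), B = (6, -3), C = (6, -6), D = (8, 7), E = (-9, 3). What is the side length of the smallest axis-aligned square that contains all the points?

19

The bounding box has width 19 and height 14.
An axis-aligned square enclosing the set must have side ≥ max(width, height).
So the minimum side is max(19, 14) = 19.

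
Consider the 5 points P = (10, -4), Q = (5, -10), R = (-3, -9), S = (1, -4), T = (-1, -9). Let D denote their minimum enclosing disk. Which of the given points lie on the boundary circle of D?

The minimum enclosing circle of a finite set is fixed by two of the points (as a diameter) or three (as a circumcircle).
The farthest pair is P–R with squared distance 194. The circle on this segment as diameter has centre (3.5, -6.5) and r² = 194/4 = 48.5.
Check Q: distance² to centre = 14.5 ≤ 48.5, so it lies inside.
All remaining points lie in this disk, and no smaller disk contains both endpoints, so this is the minimum enclosing circle.
The points at distance exactly r from the centre are P, R — 2 points.

P, R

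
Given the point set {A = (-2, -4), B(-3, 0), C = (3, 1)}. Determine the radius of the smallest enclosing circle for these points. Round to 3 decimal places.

Side lengths²: AB² = 17, AC² = 50, BC² = 37.
Since AC² = 50 < 37 + 17 = 54, the triangle is acute, so the smallest enclosing circle is the circumcircle.
Circumcentre = (0.3, -1.3), r² = 12.58.
r = √(12.58) ≈ 3.547.

3.547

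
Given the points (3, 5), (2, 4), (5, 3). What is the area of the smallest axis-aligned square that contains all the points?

The bounding box has width 3 and height 2.
An axis-aligned square enclosing the set must have side ≥ max(width, height).
So the minimum side is max(3, 2) = 3.
Area = 3² = 9.

9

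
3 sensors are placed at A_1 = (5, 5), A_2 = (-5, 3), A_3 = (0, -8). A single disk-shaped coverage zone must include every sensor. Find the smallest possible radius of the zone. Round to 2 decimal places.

7.15

Side lengths²: A_1A_2² = 104, A_1A_3² = 194, A_2A_3² = 146.
Since A_1A_3² = 194 < 146 + 104 = 250, the triangle is acute, so the smallest enclosing circle is the circumcircle.
Circumcentre = (59/60, -11/12), r² = 92053/1800.
r = √(92053/1800) ≈ 7.15.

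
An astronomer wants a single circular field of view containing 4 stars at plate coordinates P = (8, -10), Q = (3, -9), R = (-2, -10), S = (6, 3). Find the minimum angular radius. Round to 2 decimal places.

The minimum enclosing circle is determined by three boundary points: P, R, S.
Their circumcentre is (3, -107/26) with r² = 40309/676.
The farthest remaining point Q is at distance² 16129/676 ≤ 40309/676.
r = √(40309/676) ≈ 7.72.

7.72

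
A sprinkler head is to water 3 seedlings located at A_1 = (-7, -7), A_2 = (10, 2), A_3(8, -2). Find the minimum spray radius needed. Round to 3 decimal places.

9.618

Side lengths²: A_1A_2² = 370, A_1A_3² = 250, A_2A_3² = 20.
Since A_1A_2² = 370 ≥ 250 + 20 = 270, the angle opposite A_1A_2 is not acute, so the smallest enclosing circle has A_1A_2 as diameter.
Centre = midpoint of A_1A_2 = (1.5, -2.5), r² = 370/4 = 92.5.
r = √(92.5) ≈ 9.618.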